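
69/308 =69/308 = 0.22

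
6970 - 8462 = -1492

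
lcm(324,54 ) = 324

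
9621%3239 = 3143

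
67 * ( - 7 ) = -469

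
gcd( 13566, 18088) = 4522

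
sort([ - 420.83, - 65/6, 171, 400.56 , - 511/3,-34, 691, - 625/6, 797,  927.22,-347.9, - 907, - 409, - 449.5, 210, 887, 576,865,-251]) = [ - 907,-449.5,-420.83,-409, - 347.9, - 251, - 511/3, - 625/6, - 34, - 65/6 , 171, 210, 400.56,576, 691, 797,865, 887, 927.22 ] 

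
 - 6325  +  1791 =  - 4534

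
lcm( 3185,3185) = 3185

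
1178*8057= 9491146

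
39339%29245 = 10094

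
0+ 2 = 2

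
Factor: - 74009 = -13^1*5693^1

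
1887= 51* 37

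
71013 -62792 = 8221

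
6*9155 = 54930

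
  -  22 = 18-40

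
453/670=453/670 = 0.68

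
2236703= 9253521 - 7016818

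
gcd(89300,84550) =950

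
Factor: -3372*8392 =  - 2^5*3^1*281^1*1049^1 = -28297824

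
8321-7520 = 801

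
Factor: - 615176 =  - 2^3 *131^1*  587^1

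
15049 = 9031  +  6018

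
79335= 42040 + 37295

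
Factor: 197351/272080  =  2^( - 4 ) *5^(  -  1 )*7^1*11^2* 19^(-1)*179^(  -  1 )*233^1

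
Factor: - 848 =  - 2^4*53^1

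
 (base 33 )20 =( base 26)2e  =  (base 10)66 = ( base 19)39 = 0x42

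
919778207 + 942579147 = 1862357354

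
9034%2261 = 2251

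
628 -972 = - 344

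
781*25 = 19525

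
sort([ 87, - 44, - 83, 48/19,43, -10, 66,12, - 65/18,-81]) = [ - 83, - 81, - 44, - 10, - 65/18 , 48/19, 12, 43,66,87]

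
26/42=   13/21  =  0.62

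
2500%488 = 60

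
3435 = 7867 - 4432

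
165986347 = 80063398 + 85922949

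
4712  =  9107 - 4395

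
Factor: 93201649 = 109^1*855061^1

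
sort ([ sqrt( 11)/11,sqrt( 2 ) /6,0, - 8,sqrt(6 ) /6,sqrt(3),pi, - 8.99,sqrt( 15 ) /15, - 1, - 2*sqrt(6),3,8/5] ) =[ - 8.99, - 8, - 2*sqrt( 6 ),-1, 0, sqrt(2)/6,sqrt( 15 ) /15,sqrt(11 )/11, sqrt( 6) /6, 8/5, sqrt ( 3 ), 3,pi]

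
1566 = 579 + 987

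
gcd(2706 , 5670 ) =6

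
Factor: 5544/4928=9/8 = 2^( - 3)*3^2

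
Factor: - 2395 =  - 5^1 *479^1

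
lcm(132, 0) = 0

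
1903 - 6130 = - 4227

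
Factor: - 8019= - 3^6*11^1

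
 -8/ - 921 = 8/921 = 0.01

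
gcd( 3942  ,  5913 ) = 1971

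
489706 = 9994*49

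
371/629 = 371/629=0.59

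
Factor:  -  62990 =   -  2^1 * 5^1*6299^1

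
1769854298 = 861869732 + 907984566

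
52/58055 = 52/58055 =0.00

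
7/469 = 1/67 = 0.01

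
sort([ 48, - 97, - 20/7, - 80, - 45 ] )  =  [-97,-80, - 45,- 20/7, 48]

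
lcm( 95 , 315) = 5985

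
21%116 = 21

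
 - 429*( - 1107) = 474903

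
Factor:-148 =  - 2^2*37^1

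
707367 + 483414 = 1190781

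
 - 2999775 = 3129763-6129538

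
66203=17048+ 49155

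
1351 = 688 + 663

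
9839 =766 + 9073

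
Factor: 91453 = 91453^1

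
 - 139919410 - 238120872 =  - 378040282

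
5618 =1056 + 4562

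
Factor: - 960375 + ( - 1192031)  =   - 2152406 =- 2^1*1076203^1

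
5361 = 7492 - 2131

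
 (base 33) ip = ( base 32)jb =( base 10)619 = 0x26b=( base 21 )18A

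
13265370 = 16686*795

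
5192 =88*59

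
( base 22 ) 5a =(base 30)40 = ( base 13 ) 93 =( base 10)120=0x78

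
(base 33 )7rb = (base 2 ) 10000101001101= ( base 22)hdb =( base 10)8525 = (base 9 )12622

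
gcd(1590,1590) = 1590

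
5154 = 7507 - 2353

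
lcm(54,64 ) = 1728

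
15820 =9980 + 5840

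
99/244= 99/244 =0.41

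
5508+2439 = 7947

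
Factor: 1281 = 3^1*7^1*61^1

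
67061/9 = 7451 + 2/9 =7451.22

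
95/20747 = 95/20747= 0.00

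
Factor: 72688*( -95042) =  - 6908412896 = -2^5*7^1 * 11^1 *59^1*47521^1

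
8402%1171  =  205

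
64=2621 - 2557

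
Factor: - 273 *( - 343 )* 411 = 3^2*7^4 * 13^1*137^1  =  38485629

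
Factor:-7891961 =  - 7^1*11^1*17^1*6029^1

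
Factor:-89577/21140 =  - 2^( - 2 )*3^2*5^( - 1)*7^( - 1)*37^1*151^( - 1) *269^1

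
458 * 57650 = 26403700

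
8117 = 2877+5240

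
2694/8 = 1347/4 = 336.75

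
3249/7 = 464+1/7 = 464.14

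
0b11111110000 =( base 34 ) 1PQ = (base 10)2032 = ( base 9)2707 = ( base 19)5BI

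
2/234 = 1/117 = 0.01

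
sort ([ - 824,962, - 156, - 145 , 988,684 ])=[ - 824 , - 156, - 145,684, 962 , 988 ]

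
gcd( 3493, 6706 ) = 7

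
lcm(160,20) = 160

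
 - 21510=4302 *( - 5 )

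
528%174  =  6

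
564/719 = 564/719 = 0.78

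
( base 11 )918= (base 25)1J8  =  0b10001010100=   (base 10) 1108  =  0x454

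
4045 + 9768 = 13813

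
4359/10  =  435 + 9/10 = 435.90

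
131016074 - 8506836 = 122509238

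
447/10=44 + 7/10 = 44.70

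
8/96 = 1/12 = 0.08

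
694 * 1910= 1325540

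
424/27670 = 212/13835 = 0.02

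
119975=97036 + 22939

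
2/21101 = 2/21101 = 0.00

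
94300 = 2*47150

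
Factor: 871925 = 5^2*34877^1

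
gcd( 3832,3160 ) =8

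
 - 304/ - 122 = 2 + 30/61 = 2.49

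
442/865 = 442/865 = 0.51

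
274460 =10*27446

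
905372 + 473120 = 1378492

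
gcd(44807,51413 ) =1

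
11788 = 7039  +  4749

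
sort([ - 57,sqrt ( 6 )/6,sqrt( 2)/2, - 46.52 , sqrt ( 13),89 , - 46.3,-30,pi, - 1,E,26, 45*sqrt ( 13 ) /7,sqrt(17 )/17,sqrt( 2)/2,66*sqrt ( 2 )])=[ - 57, - 46.52, - 46.3, - 30, - 1,sqrt(17)/17,sqrt(6)/6, sqrt( 2) /2,  sqrt( 2 )/2,E,pi,sqrt(13 ), 45*sqrt( 13 ) /7,26,89, 66*sqrt ( 2 ) ]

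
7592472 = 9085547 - 1493075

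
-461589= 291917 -753506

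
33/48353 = 33/48353=0.00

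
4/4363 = 4/4363 = 0.00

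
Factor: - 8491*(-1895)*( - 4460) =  - 2^2*5^2*7^1* 223^1*379^1*1213^1 = - 71763384700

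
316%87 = 55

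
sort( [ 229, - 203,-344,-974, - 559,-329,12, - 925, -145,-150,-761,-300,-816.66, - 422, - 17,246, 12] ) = [ - 974, -925, -816.66,-761,-559, - 422, -344,-329,-300,-203, -150, -145, - 17,12,12, 229,246 ]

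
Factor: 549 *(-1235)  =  -678015 = -3^2*5^1* 13^1 *19^1*61^1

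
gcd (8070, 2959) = 269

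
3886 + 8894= 12780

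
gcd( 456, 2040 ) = 24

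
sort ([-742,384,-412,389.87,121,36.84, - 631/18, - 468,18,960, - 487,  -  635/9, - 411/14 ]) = [ - 742,  -  487,  -  468, - 412,-635/9, - 631/18, - 411/14, 18,36.84,121,384,  389.87 , 960 ]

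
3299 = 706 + 2593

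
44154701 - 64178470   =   - 20023769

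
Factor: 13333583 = 23^1*579721^1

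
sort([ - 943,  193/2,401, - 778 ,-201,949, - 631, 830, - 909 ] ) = [- 943,-909 , - 778, - 631, - 201,193/2, 401 , 830,949]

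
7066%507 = 475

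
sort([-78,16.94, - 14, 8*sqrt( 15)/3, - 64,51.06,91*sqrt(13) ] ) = [ - 78, - 64, - 14, 8*sqrt (15) /3, 16.94, 51.06 , 91*sqrt(13 ) ] 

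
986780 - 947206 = 39574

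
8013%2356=945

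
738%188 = 174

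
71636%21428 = 7352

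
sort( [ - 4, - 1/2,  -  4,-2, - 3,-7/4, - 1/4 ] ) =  [ - 4, - 4, - 3, - 2,-7/4, - 1/2, - 1/4]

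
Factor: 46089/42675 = 3^3*5^(  -  2) = 27/25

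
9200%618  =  548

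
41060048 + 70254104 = 111314152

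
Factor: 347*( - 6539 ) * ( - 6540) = 14839475820= 2^2*3^1*5^1 * 13^1*109^1*347^1*503^1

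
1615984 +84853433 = 86469417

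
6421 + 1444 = 7865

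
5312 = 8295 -2983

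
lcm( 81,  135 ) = 405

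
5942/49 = 5942/49  =  121.27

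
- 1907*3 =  -5721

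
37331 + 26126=63457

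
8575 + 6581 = 15156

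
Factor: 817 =19^1*43^1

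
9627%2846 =1089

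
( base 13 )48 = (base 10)60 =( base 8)74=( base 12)50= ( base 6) 140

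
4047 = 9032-4985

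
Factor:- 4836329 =-947^1 * 5107^1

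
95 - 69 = 26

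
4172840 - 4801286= - 628446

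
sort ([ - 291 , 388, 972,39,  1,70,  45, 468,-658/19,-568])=[ - 568,  -  291, - 658/19 , 1,  39,45 , 70,388, 468, 972 ] 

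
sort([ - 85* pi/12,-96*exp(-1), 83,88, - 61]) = [ - 61, - 96 * exp( - 1 ), - 85*pi/12, 83, 88]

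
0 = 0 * 74626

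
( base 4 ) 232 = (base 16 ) 2E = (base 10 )46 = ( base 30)1G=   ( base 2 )101110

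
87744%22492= 20268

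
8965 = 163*55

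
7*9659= 67613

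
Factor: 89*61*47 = 47^1*61^1 * 89^1 = 255163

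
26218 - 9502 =16716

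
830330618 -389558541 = 440772077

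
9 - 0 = 9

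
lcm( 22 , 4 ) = 44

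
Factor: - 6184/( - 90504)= 3^(  -  3)*419^(-1)*773^1 = 773/11313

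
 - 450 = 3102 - 3552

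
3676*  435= 1599060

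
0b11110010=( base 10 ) 242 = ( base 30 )82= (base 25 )9H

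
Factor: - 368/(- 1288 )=2/7 = 2^1 * 7^( - 1)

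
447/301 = 447/301 =1.49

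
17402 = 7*2486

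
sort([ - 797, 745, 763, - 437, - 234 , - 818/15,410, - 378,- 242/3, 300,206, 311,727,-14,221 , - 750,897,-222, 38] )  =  [ - 797,-750, -437, - 378 ,-234, - 222,-242/3, - 818/15,  -  14, 38,206, 221,300,  311 , 410,727,745,763 , 897]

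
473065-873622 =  - 400557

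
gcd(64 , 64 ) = 64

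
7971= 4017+3954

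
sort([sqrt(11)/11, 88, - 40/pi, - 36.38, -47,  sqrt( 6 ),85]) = [  -  47, - 36.38, - 40/pi, sqrt( 11)/11, sqrt(6 ),85,88] 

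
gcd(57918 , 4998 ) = 294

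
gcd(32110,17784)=494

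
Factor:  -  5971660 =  - 2^2 * 5^1*298583^1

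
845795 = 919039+  -  73244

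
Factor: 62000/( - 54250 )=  - 8/7 = - 2^3 * 7^( - 1)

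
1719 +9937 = 11656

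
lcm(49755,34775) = 3234075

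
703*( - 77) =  - 54131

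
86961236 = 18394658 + 68566578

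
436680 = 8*54585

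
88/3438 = 44/1719 = 0.03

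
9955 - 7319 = 2636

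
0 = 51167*0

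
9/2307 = 3/769= 0.00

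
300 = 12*25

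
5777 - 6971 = -1194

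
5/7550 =1/1510 = 0.00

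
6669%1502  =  661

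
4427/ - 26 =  - 171 + 19/26=   - 170.27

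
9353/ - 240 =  -39 + 7/240 = -38.97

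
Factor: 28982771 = 19^1*1525409^1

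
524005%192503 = 138999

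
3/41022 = 1/13674 = 0.00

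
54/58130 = 27/29065  =  0.00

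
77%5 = 2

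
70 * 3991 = 279370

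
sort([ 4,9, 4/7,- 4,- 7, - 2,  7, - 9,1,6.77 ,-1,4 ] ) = [ - 9,- 7,-4, - 2 , - 1,4/7,1,4, 4,6.77, 7,9]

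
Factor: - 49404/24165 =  - 2^2*3^ ( - 2)*5^( - 1 )*23^1= - 92/45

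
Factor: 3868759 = 199^1*19441^1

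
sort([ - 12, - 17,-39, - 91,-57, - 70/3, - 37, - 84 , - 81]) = [ - 91, - 84, - 81, - 57, -39, - 37, - 70/3 ,-17, - 12 ] 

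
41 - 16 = 25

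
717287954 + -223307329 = 493980625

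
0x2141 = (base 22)HCL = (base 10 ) 8513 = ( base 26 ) cfb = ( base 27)bi8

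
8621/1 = 8621 =8621.00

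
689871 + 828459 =1518330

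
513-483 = 30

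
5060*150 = 759000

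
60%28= 4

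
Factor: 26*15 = 390=2^1 * 3^1 * 5^1*13^1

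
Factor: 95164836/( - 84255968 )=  - 23791209/21063992 = - 2^(  -  3 )*3^1*13^1*610031^1*2632999^( - 1)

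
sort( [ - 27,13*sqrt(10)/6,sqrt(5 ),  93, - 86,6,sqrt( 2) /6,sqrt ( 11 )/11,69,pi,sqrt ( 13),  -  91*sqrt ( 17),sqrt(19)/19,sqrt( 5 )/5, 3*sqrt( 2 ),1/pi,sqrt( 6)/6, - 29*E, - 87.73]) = [ - 91*sqrt(17), - 87.73, - 86,  -  29*E, - 27,  sqrt(19 )/19, sqrt ( 2 )/6,sqrt(11) /11, 1/pi, sqrt( 6)/6, sqrt( 5 ) /5, sqrt(5),pi, sqrt( 13 ),3*sqrt ( 2 ), 6, 13 *sqrt( 10)/6, 69 , 93] 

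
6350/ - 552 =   -  12+137/276 = -11.50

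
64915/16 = 64915/16 = 4057.19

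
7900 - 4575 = 3325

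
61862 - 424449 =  - 362587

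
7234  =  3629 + 3605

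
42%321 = 42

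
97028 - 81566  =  15462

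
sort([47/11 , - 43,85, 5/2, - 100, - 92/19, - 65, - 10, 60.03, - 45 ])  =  [ - 100, - 65, - 45,-43, - 10, - 92/19,5/2 , 47/11, 60.03, 85] 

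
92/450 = 46/225= 0.20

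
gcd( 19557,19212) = 3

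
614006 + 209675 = 823681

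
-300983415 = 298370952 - 599354367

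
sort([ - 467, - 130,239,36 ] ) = [  -  467,- 130,36,239 ]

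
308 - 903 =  - 595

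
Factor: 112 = 2^4*7^1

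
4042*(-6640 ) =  - 26838880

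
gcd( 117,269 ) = 1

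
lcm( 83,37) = 3071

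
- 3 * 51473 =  - 154419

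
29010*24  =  696240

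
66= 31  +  35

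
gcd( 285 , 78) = 3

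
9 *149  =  1341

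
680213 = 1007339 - 327126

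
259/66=259/66 = 3.92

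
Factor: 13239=3^2 *1471^1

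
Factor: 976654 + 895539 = 1872193 =17^1 * 110129^1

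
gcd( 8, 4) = 4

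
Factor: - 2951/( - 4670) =2^ ( - 1 )*5^( - 1)*13^1*227^1*467^( - 1) 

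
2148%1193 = 955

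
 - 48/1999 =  - 1 + 1951/1999 = - 0.02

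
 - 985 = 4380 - 5365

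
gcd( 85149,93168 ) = 9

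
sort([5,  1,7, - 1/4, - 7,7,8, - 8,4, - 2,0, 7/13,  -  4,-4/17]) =[ - 8, - 7, - 4, - 2, - 1/4, - 4/17,0,7/13,1, 4,5, 7,7,8]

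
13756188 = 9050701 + 4705487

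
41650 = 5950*7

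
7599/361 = 21 + 18/361 = 21.05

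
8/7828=2/1957= 0.00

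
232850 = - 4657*(-50)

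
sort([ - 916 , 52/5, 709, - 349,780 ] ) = [ - 916,  -  349, 52/5,709,780]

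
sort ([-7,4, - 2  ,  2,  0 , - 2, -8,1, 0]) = [-8,-7,-2,-2,0, 0,  1, 2, 4]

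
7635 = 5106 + 2529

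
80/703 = 80/703 = 0.11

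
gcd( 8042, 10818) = 2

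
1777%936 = 841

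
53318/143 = 53318/143 = 372.85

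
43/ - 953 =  -43/953 = - 0.05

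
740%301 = 138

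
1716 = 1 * 1716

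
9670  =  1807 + 7863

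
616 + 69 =685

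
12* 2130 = 25560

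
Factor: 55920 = 2^4*3^1*5^1*233^1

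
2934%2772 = 162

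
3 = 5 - 2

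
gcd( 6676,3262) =2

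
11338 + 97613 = 108951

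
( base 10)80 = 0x50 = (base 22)3e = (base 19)44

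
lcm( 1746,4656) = 13968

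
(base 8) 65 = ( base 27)1q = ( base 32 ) 1L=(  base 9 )58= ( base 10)53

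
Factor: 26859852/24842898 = 2^1 * 23^(- 2) * 2609^( -1 )*746107^1 = 1492214/1380161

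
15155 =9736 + 5419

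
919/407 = 2+105/407=2.26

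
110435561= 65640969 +44794592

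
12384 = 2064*6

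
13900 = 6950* 2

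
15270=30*509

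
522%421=101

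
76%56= 20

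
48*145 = 6960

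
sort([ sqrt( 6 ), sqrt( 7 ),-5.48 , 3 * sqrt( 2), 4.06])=[ - 5.48, sqrt( 6),sqrt( 7) , 4.06 , 3* sqrt( 2 )]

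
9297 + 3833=13130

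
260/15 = 17 + 1/3 = 17.33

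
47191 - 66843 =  - 19652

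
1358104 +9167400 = 10525504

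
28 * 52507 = 1470196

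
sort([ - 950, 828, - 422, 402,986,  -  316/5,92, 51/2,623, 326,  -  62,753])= [  -  950,- 422, - 316/5,- 62,51/2,92, 326,  402, 623,753, 828,  986]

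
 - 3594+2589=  - 1005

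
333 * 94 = 31302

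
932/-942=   -  1 + 5/471 = - 0.99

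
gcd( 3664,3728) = 16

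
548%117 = 80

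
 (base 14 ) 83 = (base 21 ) 5a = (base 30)3p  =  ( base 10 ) 115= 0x73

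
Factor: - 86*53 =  - 4558=- 2^1 *43^1*53^1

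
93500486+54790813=148291299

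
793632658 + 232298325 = 1025930983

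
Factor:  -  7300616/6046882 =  - 3650308/3023441= - 2^2*17^1*73^(-1 )* 83^( - 1)*499^ (-1 )*53681^1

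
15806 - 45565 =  - 29759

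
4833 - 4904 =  - 71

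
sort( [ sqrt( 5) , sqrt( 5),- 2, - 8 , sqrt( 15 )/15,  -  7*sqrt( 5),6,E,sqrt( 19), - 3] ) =[-7*sqrt( 5),- 8,  -  3,-2,sqrt( 15 )/15,  sqrt (5 ), sqrt( 5), E,sqrt( 19),6]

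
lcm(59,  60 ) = 3540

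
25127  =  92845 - 67718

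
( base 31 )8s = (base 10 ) 276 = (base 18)f6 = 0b100010100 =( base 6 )1140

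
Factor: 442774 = 2^1*269^1*823^1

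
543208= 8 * 67901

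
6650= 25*266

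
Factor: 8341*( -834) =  - 6956394 = - 2^1*3^1*19^1*139^1*439^1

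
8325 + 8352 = 16677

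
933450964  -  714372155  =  219078809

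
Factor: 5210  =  2^1*5^1*521^1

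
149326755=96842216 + 52484539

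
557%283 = 274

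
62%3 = 2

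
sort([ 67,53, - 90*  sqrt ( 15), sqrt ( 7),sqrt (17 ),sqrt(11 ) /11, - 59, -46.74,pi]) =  [ - 90*sqrt(15), - 59, - 46.74, sqrt(11 ) /11,sqrt( 7 ),pi,sqrt(17 ),53,67]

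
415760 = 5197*80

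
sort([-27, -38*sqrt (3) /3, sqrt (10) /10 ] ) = [ - 27, - 38*sqrt(3)/3,sqrt(10 )/10 ]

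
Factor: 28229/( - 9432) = - 2^( - 3)*3^( - 2)*131^( - 1)* 28229^1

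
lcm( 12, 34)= 204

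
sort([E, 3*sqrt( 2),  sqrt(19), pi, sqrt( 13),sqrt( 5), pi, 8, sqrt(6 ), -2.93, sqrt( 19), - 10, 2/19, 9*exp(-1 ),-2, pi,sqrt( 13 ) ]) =[ - 10, - 2.93, - 2,2/19, sqrt ( 5),sqrt(6), E, pi,  pi, pi, 9*exp( - 1 ), sqrt( 13 ),sqrt( 13)  ,  3*sqrt( 2 ),sqrt ( 19 ), sqrt (19), 8] 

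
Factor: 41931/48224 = 2^(-5 )*3^3*11^(-1)*137^(-1 )*1553^1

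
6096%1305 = 876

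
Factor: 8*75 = 600=2^3*3^1*5^2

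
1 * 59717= 59717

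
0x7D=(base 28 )4d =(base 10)125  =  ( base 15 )85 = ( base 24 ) 55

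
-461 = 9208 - 9669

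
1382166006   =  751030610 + 631135396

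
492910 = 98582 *5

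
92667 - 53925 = 38742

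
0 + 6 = 6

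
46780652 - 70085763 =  - 23305111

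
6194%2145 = 1904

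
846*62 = 52452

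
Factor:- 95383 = -95383^1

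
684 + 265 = 949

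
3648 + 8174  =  11822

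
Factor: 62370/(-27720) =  -9/4 = -2^ ( - 2)*3^2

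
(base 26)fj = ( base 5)3114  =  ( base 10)409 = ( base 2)110011001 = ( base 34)c1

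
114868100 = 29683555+85184545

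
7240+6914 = 14154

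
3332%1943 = 1389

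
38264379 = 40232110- 1967731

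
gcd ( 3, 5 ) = 1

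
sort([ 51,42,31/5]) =[31/5,  42,  51 ] 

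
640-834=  - 194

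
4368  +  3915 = 8283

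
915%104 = 83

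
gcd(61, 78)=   1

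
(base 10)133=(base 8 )205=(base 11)111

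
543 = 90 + 453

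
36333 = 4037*9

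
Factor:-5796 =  - 2^2*3^2*7^1*23^1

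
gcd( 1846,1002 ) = 2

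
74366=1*74366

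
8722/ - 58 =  - 151 + 18/29 = - 150.38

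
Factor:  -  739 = -739^1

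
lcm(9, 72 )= 72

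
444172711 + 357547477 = 801720188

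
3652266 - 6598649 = -2946383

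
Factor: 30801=3^1*10267^1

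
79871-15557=64314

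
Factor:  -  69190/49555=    - 2^1*37^1*53^( - 1) = -  74/53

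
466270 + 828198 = 1294468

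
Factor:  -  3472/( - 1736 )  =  2  =  2^1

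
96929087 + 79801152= 176730239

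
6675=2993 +3682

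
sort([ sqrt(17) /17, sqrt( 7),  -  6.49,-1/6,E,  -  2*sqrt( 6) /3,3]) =[ - 6.49,-2*sqrt ( 6) /3,-1/6,sqrt( 17) /17, sqrt( 7) , E,  3] 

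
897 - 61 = 836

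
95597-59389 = 36208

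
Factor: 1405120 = 2^6*5^1*4391^1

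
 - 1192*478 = -569776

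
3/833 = 3/833 = 0.00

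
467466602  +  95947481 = 563414083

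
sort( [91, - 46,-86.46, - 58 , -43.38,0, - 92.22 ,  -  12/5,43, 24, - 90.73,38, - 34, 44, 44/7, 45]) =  [ - 92.22, - 90.73, - 86.46 ,-58, - 46, - 43.38, -34,-12/5, 0 , 44/7,24, 38,43, 44, 45, 91 ] 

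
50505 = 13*3885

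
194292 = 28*6939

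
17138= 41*418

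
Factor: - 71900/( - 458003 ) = 2^2*5^2*7^( - 2) * 13^( - 1 )= 100/637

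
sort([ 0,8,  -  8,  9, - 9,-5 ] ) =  [  -  9, - 8, - 5,  0 , 8,9]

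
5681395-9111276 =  - 3429881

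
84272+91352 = 175624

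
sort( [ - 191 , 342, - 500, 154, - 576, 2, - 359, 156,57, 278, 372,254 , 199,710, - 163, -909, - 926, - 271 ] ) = [  -  926, - 909, - 576 , - 500, - 359, - 271, - 191, - 163,2, 57 , 154, 156, 199, 254,  278,342,  372, 710] 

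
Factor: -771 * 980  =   - 755580= - 2^2*3^1*5^1 * 7^2 * 257^1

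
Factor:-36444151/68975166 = -2^( - 1)*3^( - 1 )*13^( - 1) * 29^(  -  1)*30493^( - 1 )*36444151^1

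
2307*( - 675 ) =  - 1557225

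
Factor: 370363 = 7^1  *157^1*337^1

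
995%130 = 85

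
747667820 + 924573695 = 1672241515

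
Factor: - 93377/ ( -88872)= 2^(  -  3)*3^( - 1)*7^(  -  1)*23^ ( - 2) * 93377^1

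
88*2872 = 252736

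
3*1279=3837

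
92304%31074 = 30156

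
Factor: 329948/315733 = 2^2*11^(  -  1)*28703^( - 1) * 82487^1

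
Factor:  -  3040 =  - 2^5*5^1*19^1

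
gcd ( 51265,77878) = 1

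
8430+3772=12202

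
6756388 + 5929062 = 12685450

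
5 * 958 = 4790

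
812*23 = 18676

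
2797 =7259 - 4462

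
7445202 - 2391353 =5053849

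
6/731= 6/731 = 0.01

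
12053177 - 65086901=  - 53033724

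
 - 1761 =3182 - 4943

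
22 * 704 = 15488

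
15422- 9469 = 5953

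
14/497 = 2/71  =  0.03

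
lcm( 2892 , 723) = 2892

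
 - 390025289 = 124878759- 514904048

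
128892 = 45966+82926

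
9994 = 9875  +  119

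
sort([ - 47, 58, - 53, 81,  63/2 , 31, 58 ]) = [- 53, - 47,  31  ,  63/2, 58, 58, 81]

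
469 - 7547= - 7078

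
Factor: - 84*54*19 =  - 2^3*3^4*7^1*19^1=- 86184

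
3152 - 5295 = - 2143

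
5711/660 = 8 + 431/660=8.65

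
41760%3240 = 2880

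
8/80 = 1/10 = 0.10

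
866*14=12124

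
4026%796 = 46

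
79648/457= 79648/457= 174.28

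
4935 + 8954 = 13889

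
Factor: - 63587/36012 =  -2^ (-2 )*3^(-1)*3001^ (-1)*63587^1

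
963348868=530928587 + 432420281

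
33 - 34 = - 1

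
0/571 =0 = 0.00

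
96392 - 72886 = 23506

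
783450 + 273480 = 1056930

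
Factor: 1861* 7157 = 13319177 = 17^1*421^1*1861^1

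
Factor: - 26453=-7^1*3779^1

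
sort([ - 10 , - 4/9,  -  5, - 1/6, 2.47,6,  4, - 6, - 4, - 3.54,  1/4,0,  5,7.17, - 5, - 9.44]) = [ - 10 , - 9.44,  -  6,-5, - 5, - 4, - 3.54, - 4/9, - 1/6,0,1/4,  2.47, 4, 5,6,7.17] 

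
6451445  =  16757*385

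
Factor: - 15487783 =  - 43^1*360181^1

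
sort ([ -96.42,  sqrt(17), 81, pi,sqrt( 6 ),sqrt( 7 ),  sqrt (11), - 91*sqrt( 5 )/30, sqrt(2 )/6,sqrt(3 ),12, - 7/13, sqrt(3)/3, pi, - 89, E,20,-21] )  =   [-96.42, - 89 ,-21,  -  91*sqrt( 5 ) /30,  -  7/13,  sqrt ( 2) /6, sqrt(3) /3, sqrt(3), sqrt( 6 ),sqrt( 7 ), E, pi, pi, sqrt(11),  sqrt(17 ),12, 20, 81]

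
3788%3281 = 507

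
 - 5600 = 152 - 5752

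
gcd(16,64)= 16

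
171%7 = 3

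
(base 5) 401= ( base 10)101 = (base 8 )145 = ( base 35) 2V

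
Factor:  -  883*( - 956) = 844148 = 2^2  *  239^1*883^1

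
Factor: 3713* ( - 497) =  - 1845361 = - 7^1 * 47^1 *71^1* 79^1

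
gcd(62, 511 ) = 1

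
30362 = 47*646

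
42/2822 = 21/1411 = 0.01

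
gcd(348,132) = 12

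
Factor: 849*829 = 703821 = 3^1*283^1  *  829^1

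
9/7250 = 9/7250 =0.00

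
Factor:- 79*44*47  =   - 2^2*11^1*47^1*79^1  =  - 163372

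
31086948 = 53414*582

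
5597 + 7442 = 13039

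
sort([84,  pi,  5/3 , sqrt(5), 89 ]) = [5/3,  sqrt( 5), pi, 84, 89 ]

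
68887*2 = 137774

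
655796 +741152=1396948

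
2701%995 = 711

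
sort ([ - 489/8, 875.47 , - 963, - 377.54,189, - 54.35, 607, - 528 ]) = [ - 963, - 528 ,- 377.54,-489/8, - 54.35,189, 607 , 875.47]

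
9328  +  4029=13357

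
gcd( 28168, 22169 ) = 7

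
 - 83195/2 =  - 83195/2 = - 41597.50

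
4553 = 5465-912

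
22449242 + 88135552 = 110584794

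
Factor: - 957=  -  3^1*11^1*29^1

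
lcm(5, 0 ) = 0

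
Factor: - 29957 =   -  29^1*1033^1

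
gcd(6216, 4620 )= 84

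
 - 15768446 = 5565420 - 21333866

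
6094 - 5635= 459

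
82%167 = 82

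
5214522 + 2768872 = 7983394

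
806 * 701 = 565006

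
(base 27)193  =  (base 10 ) 975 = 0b1111001111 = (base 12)693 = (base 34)SN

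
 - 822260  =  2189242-3011502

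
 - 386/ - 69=5+41/69 = 5.59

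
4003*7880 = 31543640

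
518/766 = 259/383 = 0.68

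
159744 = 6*26624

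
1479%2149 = 1479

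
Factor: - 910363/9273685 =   -  5^( - 1)*23^1*97^( - 1 )*19121^ ( - 1)*39581^1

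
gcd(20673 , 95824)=1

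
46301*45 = 2083545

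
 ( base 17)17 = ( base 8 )30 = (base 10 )24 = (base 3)220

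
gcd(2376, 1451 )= 1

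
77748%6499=6259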